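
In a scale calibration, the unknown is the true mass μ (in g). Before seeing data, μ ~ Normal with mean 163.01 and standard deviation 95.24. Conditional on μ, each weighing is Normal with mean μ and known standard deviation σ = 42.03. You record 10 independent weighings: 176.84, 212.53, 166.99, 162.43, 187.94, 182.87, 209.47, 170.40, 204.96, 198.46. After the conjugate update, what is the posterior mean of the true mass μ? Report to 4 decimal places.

186.8252

For Normal data with known variance σ², a Normal(μ₀, σ₀²) prior on μ is conjugate. Posterior precision = 1/σ₀² + n/σ²; posterior mean is the precision-weighted average of μ₀ and x̄.
Σxᵢ = 176.84 + 212.53 + 166.99 + 162.43 + 187.94 + 182.87 + 209.47 + 170.40 + 204.96 + 198.46 = 1872.89, so n·x̄ = 1872.89.
σ₀² = 95.24² = 9070.6576, σ² = 42.03² = 1766.5209; σ² + n·σ₀² = 1766.5209 + 10·9070.6576 = 92473.0969.
Posterior mean = (μ₀/σ₀² + n·x̄/σ²)/(1/σ₀² + n/σ²) = (σ²·μ₀ + σ₀²·n·x̄)/(σ² + n·σ₀²) = (1766.5209·163.01 + 9070.6576·1872.89)/92473.0969 = 17276304.484373/92473.0969 = 186.8252.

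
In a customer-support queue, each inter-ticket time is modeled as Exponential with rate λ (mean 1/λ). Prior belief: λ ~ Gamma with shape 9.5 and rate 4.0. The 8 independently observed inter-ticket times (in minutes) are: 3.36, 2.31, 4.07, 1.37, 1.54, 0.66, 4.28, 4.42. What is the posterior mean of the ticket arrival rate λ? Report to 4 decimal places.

With a Gamma(shape α, rate β) prior on the exponential rate λ, the posterior after n observations with total T = Σxᵢ is Gamma(α+n, β+T).
Sum of observations T = 22.01 minutes; n = 8.
Posterior: Gamma(9.5+8, 4.0+22.01) = Gamma(17.5, 26.01).
Posterior mean of λ = α/β = 17.5/26.01 = 0.6728.

0.6728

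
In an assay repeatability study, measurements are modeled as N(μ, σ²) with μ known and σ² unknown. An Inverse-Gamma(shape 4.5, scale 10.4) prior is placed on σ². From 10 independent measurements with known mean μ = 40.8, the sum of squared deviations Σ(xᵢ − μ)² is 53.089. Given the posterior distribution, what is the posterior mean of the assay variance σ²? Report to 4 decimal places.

With known mean μ and an Inverse-Gamma(α, β) prior on σ², the Normal likelihood is conjugate: posterior is Inv-Gamma(α + n/2, β + Σ(xᵢ−μ)²/2).
Posterior: Inv-Gamma(4.5 + 10/2, 10.4 + 53.089/2) = Inv-Gamma(9.50, 36.9445).
E[σ²|data] = β/(α−1) = 36.9445/8.50 = 4.3464.

4.3464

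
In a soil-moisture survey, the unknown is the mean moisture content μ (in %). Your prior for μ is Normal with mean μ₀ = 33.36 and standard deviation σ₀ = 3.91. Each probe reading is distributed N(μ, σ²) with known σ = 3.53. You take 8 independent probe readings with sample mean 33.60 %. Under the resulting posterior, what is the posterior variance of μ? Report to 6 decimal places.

1.413590

For Normal data with known variance σ², a Normal(μ₀, σ₀²) prior on μ is conjugate. Posterior precision = 1/σ₀² + n/σ²; posterior mean is the precision-weighted average of μ₀ and x̄.
σ₀² = 3.91² = 15.2881, σ² = 3.53² = 12.4609; σ² + n·σ₀² = 12.4609 + 8·15.2881 = 134.7657.
Posterior precision = 1/σ₀² + n/σ² = 1/15.2881 + 8/12.4609 = (σ² + n·σ₀²)/(σ₀²σ²) = 134.7657/(15.2881·12.4609); posterior variance σₙ² = σ₀²σ²/(σ² + n·σ₀²) = 15.2881·12.4609/134.7657 = 1.413590.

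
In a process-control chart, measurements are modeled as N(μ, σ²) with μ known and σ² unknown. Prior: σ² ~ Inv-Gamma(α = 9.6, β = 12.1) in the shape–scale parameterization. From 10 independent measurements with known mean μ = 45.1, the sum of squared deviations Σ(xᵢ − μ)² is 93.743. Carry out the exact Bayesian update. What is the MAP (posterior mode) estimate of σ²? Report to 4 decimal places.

3.7802

With known mean μ and an Inverse-Gamma(α, β) prior on σ², the Normal likelihood is conjugate: posterior is Inv-Gamma(α + n/2, β + Σ(xᵢ−μ)²/2).
Posterior: Inv-Gamma(9.6 + 10/2, 12.1 + 93.743/2) = Inv-Gamma(14.60, 58.9715).
Mode = β/(α+1) = 58.9715/15.60 = 3.7802.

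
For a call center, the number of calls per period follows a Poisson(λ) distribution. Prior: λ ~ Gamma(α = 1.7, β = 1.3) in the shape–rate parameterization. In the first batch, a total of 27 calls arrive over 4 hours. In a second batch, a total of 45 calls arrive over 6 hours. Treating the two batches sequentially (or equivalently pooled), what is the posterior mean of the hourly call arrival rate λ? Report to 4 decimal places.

6.5221

With a Gamma(shape α, rate β) prior, the Poisson likelihood is conjugate: the posterior is Gamma(α + ΣXᵢ, β + n).
After batch 1: Gamma(α+S, β+n) = Gamma(1.7+27, 1.3+4) = Gamma(28.7, 5.3).
After batch 2: Gamma(α+S, β+n) = Gamma(28.7+45, 5.3+6) = Gamma(73.7, 11.3).
Posterior mean = α/β = 73.7/11.3 = 6.5221.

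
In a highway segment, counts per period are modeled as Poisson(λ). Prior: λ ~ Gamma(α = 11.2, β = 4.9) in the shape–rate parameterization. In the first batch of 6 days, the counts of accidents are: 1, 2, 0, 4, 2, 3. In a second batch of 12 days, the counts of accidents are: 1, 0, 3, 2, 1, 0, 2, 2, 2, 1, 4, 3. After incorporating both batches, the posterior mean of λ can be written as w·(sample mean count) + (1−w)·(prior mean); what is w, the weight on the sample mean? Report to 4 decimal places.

With a Gamma(shape α, rate β) prior, the Poisson likelihood is conjugate: the posterior is Gamma(α + ΣXᵢ, β + n).
Total number of days: n = 6 + 12 = 18.
Posterior mean = (α₀+S)/(β₀+n) = [n/(β₀+n)]·(S/n) + [β₀/(β₀+n)]·(α₀/β₀), so only n and β₀ enter the weight.
Weight on data w = n/(β₀+n) = 18/(4.9+18) = 18/22.9 = 0.7860.

0.7860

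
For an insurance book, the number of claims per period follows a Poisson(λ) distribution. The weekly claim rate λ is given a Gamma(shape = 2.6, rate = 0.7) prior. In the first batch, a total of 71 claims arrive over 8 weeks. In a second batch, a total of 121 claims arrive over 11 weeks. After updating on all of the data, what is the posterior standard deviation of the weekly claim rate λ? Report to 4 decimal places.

With a Gamma(shape α, rate β) prior, the Poisson likelihood is conjugate: the posterior is Gamma(α + ΣXᵢ, β + n).
After batch 1: Gamma(α+S, β+n) = Gamma(2.6+71, 0.7+8) = Gamma(73.6, 8.7).
After batch 2: Gamma(α+S, β+n) = Gamma(73.6+121, 8.7+11) = Gamma(194.6, 19.7).
SD = √α/β = √194.6/19.7 = 0.7081.

0.7081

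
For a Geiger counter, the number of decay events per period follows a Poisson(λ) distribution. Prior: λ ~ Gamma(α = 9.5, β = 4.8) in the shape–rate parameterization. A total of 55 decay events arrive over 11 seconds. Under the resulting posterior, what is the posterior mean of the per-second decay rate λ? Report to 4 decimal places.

4.0823

With a Gamma(shape α, rate β) prior, the Poisson likelihood is conjugate: the posterior is Gamma(α + ΣXᵢ, β + n).
Posterior: Gamma(α+S, β+n) = Gamma(9.5+55, 4.8+11) = Gamma(64.5, 15.8).
Posterior mean = α/β = 64.5/15.8 = 4.0823.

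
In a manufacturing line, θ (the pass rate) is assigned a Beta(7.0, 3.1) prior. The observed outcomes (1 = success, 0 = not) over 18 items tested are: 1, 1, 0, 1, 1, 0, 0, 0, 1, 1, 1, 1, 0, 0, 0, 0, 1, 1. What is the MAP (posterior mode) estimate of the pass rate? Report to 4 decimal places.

0.6130

The Beta prior is conjugate to a Binomial/Bernoulli likelihood; the update adds successes to α and failures to β.
Posterior: Beta(α+k, β+n−k) = Beta(7.0+10, 3.1+8) = Beta(17.0, 11.1).
Mode of Beta(a,b) for a,b>1 is (a−1)/(a+b−2) = 16.0/26.1 = 0.6130.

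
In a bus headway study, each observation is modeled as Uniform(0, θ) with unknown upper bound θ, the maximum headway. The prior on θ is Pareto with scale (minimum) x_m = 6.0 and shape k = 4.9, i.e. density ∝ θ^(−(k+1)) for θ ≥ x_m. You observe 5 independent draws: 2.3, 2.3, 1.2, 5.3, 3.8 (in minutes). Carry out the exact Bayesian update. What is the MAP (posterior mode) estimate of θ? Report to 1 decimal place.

A Pareto(scale x_m, shape k) prior on the upper bound θ of Uniform(0, θ) is conjugate: posterior is Pareto(max(x_m, max xᵢ), k + n).
Sample maximum = 5.3; prior scale x_m = 6.0 → posterior scale = max = 6.0.
Posterior shape = 4.9 + 5 = 9.9.
The Pareto density is decreasing on [x_m, ∞), so the mode is x_m = 6.0.

6.0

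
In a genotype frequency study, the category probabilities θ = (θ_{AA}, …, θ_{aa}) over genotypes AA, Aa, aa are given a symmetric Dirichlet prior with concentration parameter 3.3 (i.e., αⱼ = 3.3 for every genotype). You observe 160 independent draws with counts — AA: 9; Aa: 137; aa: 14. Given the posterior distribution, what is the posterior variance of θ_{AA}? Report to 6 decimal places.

The Dirichlet prior is conjugate to the Multinomial likelihood: each posterior αⱼ = prior αⱼ + observed count nⱼ.
Posterior concentration: (12.3, 140.3, 17.3), total = 169.9.
Var[θ_j] = α_j(Σα−α_j)/((Σα)²(Σα+1)) = 12.3·157.6/(169.9²·170.9) = 0.000393.

0.000393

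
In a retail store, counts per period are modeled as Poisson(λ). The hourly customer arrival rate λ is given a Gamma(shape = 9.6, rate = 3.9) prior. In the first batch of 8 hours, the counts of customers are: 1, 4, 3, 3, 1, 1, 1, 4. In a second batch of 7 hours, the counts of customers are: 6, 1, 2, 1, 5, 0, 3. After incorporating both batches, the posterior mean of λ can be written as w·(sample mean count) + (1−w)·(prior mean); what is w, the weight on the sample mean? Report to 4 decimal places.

0.7937

With a Gamma(shape α, rate β) prior, the Poisson likelihood is conjugate: the posterior is Gamma(α + ΣXᵢ, β + n).
Total number of hours: n = 8 + 7 = 15.
Posterior mean = (α₀+S)/(β₀+n) = [n/(β₀+n)]·(S/n) + [β₀/(β₀+n)]·(α₀/β₀), so only n and β₀ enter the weight.
Weight on data w = n/(β₀+n) = 15/(3.9+15) = 15/18.9 = 0.7937.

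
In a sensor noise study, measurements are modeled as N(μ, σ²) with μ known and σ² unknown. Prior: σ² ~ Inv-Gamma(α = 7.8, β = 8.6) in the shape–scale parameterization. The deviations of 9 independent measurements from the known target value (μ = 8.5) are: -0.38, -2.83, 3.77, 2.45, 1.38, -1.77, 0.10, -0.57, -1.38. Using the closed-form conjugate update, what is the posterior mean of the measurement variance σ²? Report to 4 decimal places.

With known mean μ and an Inverse-Gamma(α, β) prior on σ², the Normal likelihood is conjugate: posterior is Inv-Gamma(α + n/2, β + Σ(xᵢ−μ)²/2).
Σ(xᵢ−μ)² = (-0.38)² + (-2.83)² + (3.77)² + (2.45)² + (1.38)² + (-1.77)² + (0.10)² + (-0.57)² + (-1.38)² = 35.6453.
Posterior: Inv-Gamma(7.8 + 9/2, 8.6 + 35.6453/2) = Inv-Gamma(12.30, 26.42265).
E[σ²|data] = β/(α−1) = 26.42265/11.30 = 2.3383.

2.3383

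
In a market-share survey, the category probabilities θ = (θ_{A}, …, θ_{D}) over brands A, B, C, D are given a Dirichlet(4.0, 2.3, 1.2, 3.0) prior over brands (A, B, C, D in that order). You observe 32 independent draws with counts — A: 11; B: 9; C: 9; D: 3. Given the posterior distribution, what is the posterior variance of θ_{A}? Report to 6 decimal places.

The Dirichlet prior is conjugate to the Multinomial likelihood: each posterior αⱼ = prior αⱼ + observed count nⱼ.
Posterior concentration: (15.0, 11.3, 10.2, 6.0), total = 42.5.
Var[θ_j] = α_j(Σα−α_j)/((Σα)²(Σα+1)) = 15.0·27.5/(42.5²·43.5) = 0.005250.

0.005250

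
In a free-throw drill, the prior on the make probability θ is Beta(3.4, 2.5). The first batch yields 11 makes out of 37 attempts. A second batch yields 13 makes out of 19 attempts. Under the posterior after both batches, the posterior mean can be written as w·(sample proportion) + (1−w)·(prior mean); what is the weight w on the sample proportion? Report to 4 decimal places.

The Beta prior is conjugate to a Binomial/Bernoulli likelihood; the update adds successes to α and failures to β.
Total number of attempts: n = 37 + 19 = 56.
Posterior mean = (α₀+k)/(α₀+β₀+n) = [n/(α₀+β₀+n)]·(k/n) + [(α₀+β₀)/(α₀+β₀+n)]·α₀/(α₀+β₀), so only n and the prior enter the weight.
The weight on the data is w = n/(α₀+β₀+n) = 56/(3.4+2.5+56) = 56/61.9 = 0.9047.

0.9047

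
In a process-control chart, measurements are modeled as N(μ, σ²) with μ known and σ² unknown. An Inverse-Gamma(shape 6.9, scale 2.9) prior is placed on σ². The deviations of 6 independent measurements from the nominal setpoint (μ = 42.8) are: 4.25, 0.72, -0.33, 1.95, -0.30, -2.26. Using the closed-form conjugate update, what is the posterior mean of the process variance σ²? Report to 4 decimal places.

1.8815

With known mean μ and an Inverse-Gamma(α, β) prior on σ², the Normal likelihood is conjugate: posterior is Inv-Gamma(α + n/2, β + Σ(xᵢ−μ)²/2).
Σ(xᵢ−μ)² = (4.25)² + (0.72)² + (-0.33)² + (1.95)² + (-0.30)² + (-2.26)² = 27.6899.
Posterior: Inv-Gamma(6.9 + 6/2, 2.9 + 27.6899/2) = Inv-Gamma(9.90, 16.74495).
E[σ²|data] = β/(α−1) = 16.74495/8.90 = 1.8815.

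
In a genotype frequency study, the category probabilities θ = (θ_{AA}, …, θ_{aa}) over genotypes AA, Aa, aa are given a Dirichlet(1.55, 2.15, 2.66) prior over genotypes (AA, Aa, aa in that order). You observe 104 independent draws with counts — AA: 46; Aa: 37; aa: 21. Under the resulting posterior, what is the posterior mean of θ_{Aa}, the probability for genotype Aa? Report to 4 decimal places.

0.3547

The Dirichlet prior is conjugate to the Multinomial likelihood: each posterior αⱼ = prior αⱼ + observed count nⱼ.
Posterior concentration: (47.55, 39.15, 23.66), total = 110.36.
E[θ_{Aa}|data] = α_{Aa}/Σα = 39.15/110.36 = 0.3547.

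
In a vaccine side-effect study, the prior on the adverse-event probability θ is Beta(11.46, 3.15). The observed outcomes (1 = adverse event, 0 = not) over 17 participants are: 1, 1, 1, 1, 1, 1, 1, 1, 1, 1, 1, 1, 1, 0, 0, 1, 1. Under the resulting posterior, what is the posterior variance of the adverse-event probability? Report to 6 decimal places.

0.004182

The Beta prior is conjugate to a Binomial/Bernoulli likelihood; the update adds successes to α and failures to β.
Posterior: Beta(α+k, β+n−k) = Beta(11.46+15, 3.15+2) = Beta(26.46, 5.15).
Var = αβ/((α+β)²(α+β+1)) = 26.46·5.15/(31.61²·32.61) = 0.004182.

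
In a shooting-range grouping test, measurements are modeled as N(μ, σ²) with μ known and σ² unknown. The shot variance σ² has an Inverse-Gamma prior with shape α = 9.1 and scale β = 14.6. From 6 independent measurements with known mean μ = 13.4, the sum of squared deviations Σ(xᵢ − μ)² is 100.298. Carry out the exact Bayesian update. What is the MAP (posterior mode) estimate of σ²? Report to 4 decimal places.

With known mean μ and an Inverse-Gamma(α, β) prior on σ², the Normal likelihood is conjugate: posterior is Inv-Gamma(α + n/2, β + Σ(xᵢ−μ)²/2).
Posterior: Inv-Gamma(9.1 + 6/2, 14.6 + 100.298/2) = Inv-Gamma(12.10, 64.7490).
Mode = β/(α+1) = 64.7490/13.10 = 4.9427.

4.9427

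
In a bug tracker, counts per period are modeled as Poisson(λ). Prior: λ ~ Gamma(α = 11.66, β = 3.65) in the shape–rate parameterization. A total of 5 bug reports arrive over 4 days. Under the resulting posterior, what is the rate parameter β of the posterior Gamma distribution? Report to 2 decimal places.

With a Gamma(shape α, rate β) prior, the Poisson likelihood is conjugate: the posterior is Gamma(α + ΣXᵢ, β + n).
Posterior: Gamma(α+S, β+n) = Gamma(11.66+5, 3.65+4) = Gamma(16.66, 7.65).
Posterior β = 7.65.

7.65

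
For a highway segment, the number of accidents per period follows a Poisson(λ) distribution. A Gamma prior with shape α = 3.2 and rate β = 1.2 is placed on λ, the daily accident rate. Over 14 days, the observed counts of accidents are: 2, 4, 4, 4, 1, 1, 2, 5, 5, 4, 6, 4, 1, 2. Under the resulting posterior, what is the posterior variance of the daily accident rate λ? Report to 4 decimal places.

0.2086

With a Gamma(shape α, rate β) prior, the Poisson likelihood is conjugate: the posterior is Gamma(α + ΣXᵢ, β + n).
Sum of counts S = 45 over n = 14 days.
Posterior: Gamma(α+S, β+n) = Gamma(3.2+45, 1.2+14) = Gamma(48.2, 15.2).
Var = α/β² = 48.2/15.2² = 0.2086.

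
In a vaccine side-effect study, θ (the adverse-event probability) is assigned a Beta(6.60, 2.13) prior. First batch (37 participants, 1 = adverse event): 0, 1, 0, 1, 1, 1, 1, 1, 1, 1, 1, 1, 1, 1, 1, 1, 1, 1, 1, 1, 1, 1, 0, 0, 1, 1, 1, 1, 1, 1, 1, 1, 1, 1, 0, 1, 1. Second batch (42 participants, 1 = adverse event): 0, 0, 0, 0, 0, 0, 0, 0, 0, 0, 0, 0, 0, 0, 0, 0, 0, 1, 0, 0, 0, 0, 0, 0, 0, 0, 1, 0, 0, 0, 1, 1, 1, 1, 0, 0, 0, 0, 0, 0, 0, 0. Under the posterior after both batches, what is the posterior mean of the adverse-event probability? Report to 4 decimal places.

0.5084

The Beta prior is conjugate to a Binomial/Bernoulli likelihood; the update adds successes to α and failures to β.
After batch 1: Beta(6.60+32, 2.13+5) = Beta(38.60, 7.13).
After batch 2: Beta(38.60+6, 7.13+36) = Beta(44.60, 43.13).
Posterior mean = α/(α+β) = 44.60/87.73 = 0.5084.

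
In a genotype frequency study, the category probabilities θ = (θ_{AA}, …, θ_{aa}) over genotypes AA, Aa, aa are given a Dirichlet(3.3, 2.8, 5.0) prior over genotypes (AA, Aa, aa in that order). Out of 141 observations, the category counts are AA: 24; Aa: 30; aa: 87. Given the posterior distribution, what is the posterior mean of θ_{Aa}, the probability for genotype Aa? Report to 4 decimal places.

The Dirichlet prior is conjugate to the Multinomial likelihood: each posterior αⱼ = prior αⱼ + observed count nⱼ.
Posterior concentration: (27.3, 32.8, 92.0), total = 152.1.
E[θ_{Aa}|data] = α_{Aa}/Σα = 32.8/152.1 = 0.2156.

0.2156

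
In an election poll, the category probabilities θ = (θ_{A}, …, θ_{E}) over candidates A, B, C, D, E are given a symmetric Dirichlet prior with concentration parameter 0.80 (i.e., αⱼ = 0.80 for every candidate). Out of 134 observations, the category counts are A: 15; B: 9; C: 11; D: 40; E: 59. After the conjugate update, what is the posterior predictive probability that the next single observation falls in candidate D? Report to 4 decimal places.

0.2957

The Dirichlet prior is conjugate to the Multinomial likelihood: each posterior αⱼ = prior αⱼ + observed count nⱼ.
Posterior concentration: (15.80, 9.80, 11.80, 40.80, 59.80), total = 138.00.
P(next = D | data) = α_{D}/Σα = 0.2957.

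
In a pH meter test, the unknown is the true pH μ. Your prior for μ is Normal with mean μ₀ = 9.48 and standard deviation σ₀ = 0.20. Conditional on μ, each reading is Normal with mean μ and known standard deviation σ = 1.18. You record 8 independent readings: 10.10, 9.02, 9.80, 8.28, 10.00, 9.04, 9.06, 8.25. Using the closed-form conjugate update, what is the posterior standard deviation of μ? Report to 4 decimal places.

For Normal data with known variance σ², a Normal(μ₀, σ₀²) prior on μ is conjugate. Posterior precision = 1/σ₀² + n/σ²; posterior mean is the precision-weighted average of μ₀ and x̄.
σ₀² = 0.20² = 0.04, σ² = 1.18² = 1.3924; σ² + n·σ₀² = 1.3924 + 8·0.04 = 1.7124.
Posterior precision = 1/σ₀² + n/σ² = 1/0.04 + 8/1.3924 = (σ² + n·σ₀²)/(σ₀²σ²) = 1.7124/(0.04·1.3924); posterior variance σₙ² = σ₀²σ²/(σ² + n·σ₀²) = 0.04·1.3924/1.7124 = 0.032525.
Posterior SD = √σₙ² = √(0.04·1.3924/1.7124) = 0.1803.

0.1803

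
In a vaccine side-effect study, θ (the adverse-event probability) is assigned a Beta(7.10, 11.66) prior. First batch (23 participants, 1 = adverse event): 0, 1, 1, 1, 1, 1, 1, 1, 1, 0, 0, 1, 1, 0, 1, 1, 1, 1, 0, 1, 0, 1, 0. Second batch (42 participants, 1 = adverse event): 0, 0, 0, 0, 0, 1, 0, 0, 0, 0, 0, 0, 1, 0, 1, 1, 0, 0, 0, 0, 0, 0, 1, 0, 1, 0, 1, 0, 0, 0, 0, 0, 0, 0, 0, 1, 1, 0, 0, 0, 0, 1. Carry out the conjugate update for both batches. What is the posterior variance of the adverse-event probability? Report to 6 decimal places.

0.002820

The Beta prior is conjugate to a Binomial/Bernoulli likelihood; the update adds successes to α and failures to β.
After batch 1: Beta(7.10+16, 11.66+7) = Beta(23.10, 18.66).
After batch 2: Beta(23.10+10, 18.66+32) = Beta(33.10, 50.66).
Var = αβ/((α+β)²(α+β+1)) = 33.10·50.66/(83.76²·84.76) = 0.002820.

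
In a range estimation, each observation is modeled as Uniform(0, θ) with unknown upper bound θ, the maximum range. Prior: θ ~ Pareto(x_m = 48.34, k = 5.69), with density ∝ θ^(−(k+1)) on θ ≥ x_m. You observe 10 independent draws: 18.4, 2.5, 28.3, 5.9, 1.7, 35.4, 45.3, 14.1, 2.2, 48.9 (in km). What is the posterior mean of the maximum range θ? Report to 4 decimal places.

A Pareto(scale x_m, shape k) prior on the upper bound θ of Uniform(0, θ) is conjugate: posterior is Pareto(max(x_m, max xᵢ), k + n).
Sample maximum = 48.9; prior scale x_m = 48.34 → posterior scale = max = 48.90.
Posterior shape = 5.69 + 10 = 15.69.
E[θ|data] = k·x_m/(k−1) = 15.69·48.90/14.69 = 52.2288.

52.2288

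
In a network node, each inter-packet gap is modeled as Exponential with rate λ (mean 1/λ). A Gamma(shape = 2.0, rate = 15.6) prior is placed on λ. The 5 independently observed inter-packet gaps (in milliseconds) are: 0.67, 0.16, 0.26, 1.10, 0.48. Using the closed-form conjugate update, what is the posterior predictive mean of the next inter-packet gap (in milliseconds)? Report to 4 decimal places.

With a Gamma(shape α, rate β) prior on the exponential rate λ, the posterior after n observations with total T = Σxᵢ is Gamma(α+n, β+T).
Sum of observations T = 2.67 milliseconds; n = 5.
Posterior: Gamma(2.0+5, 15.6+2.67) = Gamma(7.0, 18.27).
The predictive distribution for the next observation is Lomax; its mean is β/(α−1) = 18.27/6.0 = 3.0450.

3.0450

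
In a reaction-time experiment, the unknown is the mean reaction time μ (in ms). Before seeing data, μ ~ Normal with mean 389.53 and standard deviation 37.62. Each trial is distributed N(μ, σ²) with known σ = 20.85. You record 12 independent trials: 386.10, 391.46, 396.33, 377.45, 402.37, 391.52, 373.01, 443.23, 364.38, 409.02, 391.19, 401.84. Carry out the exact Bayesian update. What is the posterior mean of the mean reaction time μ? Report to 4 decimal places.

393.8803

For Normal data with known variance σ², a Normal(μ₀, σ₀²) prior on μ is conjugate. Posterior precision = 1/σ₀² + n/σ²; posterior mean is the precision-weighted average of μ₀ and x̄.
Σxᵢ = 386.10 + 391.46 + 396.33 + 377.45 + 402.37 + 391.52 + 373.01 + 443.23 + 364.38 + 409.02 + 391.19 + 401.84 = 4727.9, so n·x̄ = 4727.9.
σ₀² = 37.62² = 1415.2644, σ² = 20.85² = 434.7225; σ² + n·σ₀² = 434.7225 + 12·1415.2644 = 17417.8953.
Posterior mean = (μ₀/σ₀² + n·x̄/σ²)/(1/σ₀² + n/σ²) = (σ²·μ₀ + σ₀²·n·x̄)/(σ² + n·σ₀²) = (434.7225·389.53 + 1415.2644·4727.9)/17417.8953 = 6860566.012185/17417.8953 = 393.8803.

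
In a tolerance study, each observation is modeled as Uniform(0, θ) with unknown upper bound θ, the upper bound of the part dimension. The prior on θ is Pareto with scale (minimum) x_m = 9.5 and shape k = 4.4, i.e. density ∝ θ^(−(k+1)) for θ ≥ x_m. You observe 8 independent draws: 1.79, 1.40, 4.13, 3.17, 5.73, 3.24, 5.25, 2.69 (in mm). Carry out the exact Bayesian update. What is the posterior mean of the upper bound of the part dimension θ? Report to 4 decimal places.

10.3333

A Pareto(scale x_m, shape k) prior on the upper bound θ of Uniform(0, θ) is conjugate: posterior is Pareto(max(x_m, max xᵢ), k + n).
Sample maximum = 5.73; prior scale x_m = 9.5 → posterior scale = max = 9.50.
Posterior shape = 4.4 + 8 = 12.4.
E[θ|data] = k·x_m/(k−1) = 12.4·9.50/11.4 = 10.3333.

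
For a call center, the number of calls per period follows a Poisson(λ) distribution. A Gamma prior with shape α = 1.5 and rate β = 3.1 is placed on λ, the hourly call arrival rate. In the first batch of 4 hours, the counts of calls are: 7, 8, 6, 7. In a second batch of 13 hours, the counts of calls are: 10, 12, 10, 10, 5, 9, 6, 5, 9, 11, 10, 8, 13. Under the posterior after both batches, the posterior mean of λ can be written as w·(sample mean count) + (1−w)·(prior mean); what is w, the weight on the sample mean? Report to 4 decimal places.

0.8458

With a Gamma(shape α, rate β) prior, the Poisson likelihood is conjugate: the posterior is Gamma(α + ΣXᵢ, β + n).
Total number of hours: n = 4 + 13 = 17.
Posterior mean = (α₀+S)/(β₀+n) = [n/(β₀+n)]·(S/n) + [β₀/(β₀+n)]·(α₀/β₀), so only n and β₀ enter the weight.
Weight on data w = n/(β₀+n) = 17/(3.1+17) = 17/20.1 = 0.8458.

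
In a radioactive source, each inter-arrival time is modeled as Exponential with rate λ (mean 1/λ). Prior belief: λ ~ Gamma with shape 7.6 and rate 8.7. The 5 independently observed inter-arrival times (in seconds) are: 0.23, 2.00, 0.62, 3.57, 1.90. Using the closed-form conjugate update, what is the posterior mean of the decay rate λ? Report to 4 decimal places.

0.7403

With a Gamma(shape α, rate β) prior on the exponential rate λ, the posterior after n observations with total T = Σxᵢ is Gamma(α+n, β+T).
Sum of observations T = 8.32 seconds; n = 5.
Posterior: Gamma(7.6+5, 8.7+8.32) = Gamma(12.6, 17.02).
Posterior mean of λ = α/β = 12.6/17.02 = 0.7403.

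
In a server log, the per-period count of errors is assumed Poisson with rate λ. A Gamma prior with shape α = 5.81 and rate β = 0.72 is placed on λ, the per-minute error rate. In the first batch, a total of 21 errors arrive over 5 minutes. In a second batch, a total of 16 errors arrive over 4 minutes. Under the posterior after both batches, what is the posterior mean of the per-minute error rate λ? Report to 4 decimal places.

4.4043

With a Gamma(shape α, rate β) prior, the Poisson likelihood is conjugate: the posterior is Gamma(α + ΣXᵢ, β + n).
After batch 1: Gamma(α+S, β+n) = Gamma(5.81+21, 0.72+5) = Gamma(26.81, 5.72).
After batch 2: Gamma(α+S, β+n) = Gamma(26.81+16, 5.72+4) = Gamma(42.81, 9.72).
Posterior mean = α/β = 42.81/9.72 = 4.4043.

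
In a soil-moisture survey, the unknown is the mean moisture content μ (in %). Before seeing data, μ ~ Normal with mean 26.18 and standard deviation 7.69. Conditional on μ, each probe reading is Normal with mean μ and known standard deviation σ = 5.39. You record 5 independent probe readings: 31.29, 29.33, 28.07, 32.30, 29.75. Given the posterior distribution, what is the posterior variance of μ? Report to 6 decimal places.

5.290593

For Normal data with known variance σ², a Normal(μ₀, σ₀²) prior on μ is conjugate. Posterior precision = 1/σ₀² + n/σ²; posterior mean is the precision-weighted average of μ₀ and x̄.
σ₀² = 7.69² = 59.1361, σ² = 5.39² = 29.0521; σ² + n·σ₀² = 29.0521 + 5·59.1361 = 324.7326.
Posterior precision = 1/σ₀² + n/σ² = 1/59.1361 + 5/29.0521 = (σ² + n·σ₀²)/(σ₀²σ²) = 324.7326/(59.1361·29.0521); posterior variance σₙ² = σ₀²σ²/(σ² + n·σ₀²) = 59.1361·29.0521/324.7326 = 5.290593.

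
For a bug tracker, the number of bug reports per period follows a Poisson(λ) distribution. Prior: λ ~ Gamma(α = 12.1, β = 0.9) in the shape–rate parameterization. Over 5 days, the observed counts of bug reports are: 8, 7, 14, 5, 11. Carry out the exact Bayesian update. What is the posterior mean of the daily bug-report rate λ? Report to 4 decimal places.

9.6780

With a Gamma(shape α, rate β) prior, the Poisson likelihood is conjugate: the posterior is Gamma(α + ΣXᵢ, β + n).
Sum of counts S = 45 over n = 5 days.
Posterior: Gamma(α+S, β+n) = Gamma(12.1+45, 0.9+5) = Gamma(57.1, 5.9).
Posterior mean = α/β = 57.1/5.9 = 9.6780.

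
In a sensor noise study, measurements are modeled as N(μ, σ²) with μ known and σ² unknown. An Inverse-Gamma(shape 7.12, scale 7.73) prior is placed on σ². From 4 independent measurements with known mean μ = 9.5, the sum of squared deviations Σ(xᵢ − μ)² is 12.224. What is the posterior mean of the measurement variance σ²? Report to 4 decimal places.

1.7047

With known mean μ and an Inverse-Gamma(α, β) prior on σ², the Normal likelihood is conjugate: posterior is Inv-Gamma(α + n/2, β + Σ(xᵢ−μ)²/2).
Posterior: Inv-Gamma(7.12 + 4/2, 7.73 + 12.224/2) = Inv-Gamma(9.12, 13.8420).
E[σ²|data] = β/(α−1) = 13.8420/8.12 = 1.7047.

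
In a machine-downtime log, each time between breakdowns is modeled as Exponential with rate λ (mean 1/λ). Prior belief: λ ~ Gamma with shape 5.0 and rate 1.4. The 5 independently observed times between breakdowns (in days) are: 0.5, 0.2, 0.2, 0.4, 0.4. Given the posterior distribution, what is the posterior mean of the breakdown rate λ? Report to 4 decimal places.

With a Gamma(shape α, rate β) prior on the exponential rate λ, the posterior after n observations with total T = Σxᵢ is Gamma(α+n, β+T).
Sum of observations T = 1.7 days; n = 5.
Posterior: Gamma(5.0+5, 1.4+1.7) = Gamma(10.0, 3.1).
Posterior mean of λ = α/β = 10.0/3.1 = 3.2258.

3.2258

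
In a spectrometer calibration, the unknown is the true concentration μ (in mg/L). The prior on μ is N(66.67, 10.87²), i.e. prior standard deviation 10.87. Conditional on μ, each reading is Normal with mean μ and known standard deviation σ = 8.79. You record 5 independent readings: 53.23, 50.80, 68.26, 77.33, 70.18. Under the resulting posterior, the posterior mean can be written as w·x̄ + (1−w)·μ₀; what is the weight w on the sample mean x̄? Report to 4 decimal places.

For Normal data with known variance σ², a Normal(μ₀, σ₀²) prior on μ is conjugate. Posterior precision = 1/σ₀² + n/σ²; posterior mean is the precision-weighted average of μ₀ and x̄.
σ₀² = 10.87² = 118.1569, σ² = 8.79² = 77.2641. Prior precision 1/σ₀² = 1/118.1569; data precision n/σ² = 5/77.2641.
w = (n/σ²)/(1/σ₀² + n/σ²) = n·σ₀²/(σ² + n·σ₀²) = 5·118.1569/(77.2641 + 5·118.1569) = 590.7845/668.0486 = 0.8843.

0.8843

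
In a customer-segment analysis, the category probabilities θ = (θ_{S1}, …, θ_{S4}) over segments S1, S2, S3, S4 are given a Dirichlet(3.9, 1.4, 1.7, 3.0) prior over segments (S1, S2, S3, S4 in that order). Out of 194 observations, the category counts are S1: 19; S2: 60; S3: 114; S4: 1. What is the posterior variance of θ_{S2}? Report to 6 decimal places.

The Dirichlet prior is conjugate to the Multinomial likelihood: each posterior αⱼ = prior αⱼ + observed count nⱼ.
Posterior concentration: (22.9, 61.4, 115.7, 4.0), total = 204.0.
Var[θ_j] = α_j(Σα−α_j)/((Σα)²(Σα+1)) = 61.4·142.6/(204.0²·205.0) = 0.001026.

0.001026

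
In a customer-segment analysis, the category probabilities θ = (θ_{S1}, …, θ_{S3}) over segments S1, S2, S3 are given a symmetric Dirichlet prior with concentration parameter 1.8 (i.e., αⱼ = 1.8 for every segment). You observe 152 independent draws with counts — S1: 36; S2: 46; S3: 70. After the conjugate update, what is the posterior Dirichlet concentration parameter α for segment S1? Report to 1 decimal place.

The Dirichlet prior is conjugate to the Multinomial likelihood: each posterior αⱼ = prior αⱼ + observed count nⱼ.
Posterior concentration: (37.8, 47.8, 71.8), total = 157.4.
α_{S1} = 1.8 + 36 = 37.8.

37.8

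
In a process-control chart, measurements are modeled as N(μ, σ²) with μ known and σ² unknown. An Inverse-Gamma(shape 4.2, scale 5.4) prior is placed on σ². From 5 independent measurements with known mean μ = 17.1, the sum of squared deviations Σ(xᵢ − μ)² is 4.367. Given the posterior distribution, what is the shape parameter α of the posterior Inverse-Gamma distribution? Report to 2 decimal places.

6.70

With known mean μ and an Inverse-Gamma(α, β) prior on σ², the Normal likelihood is conjugate: posterior is Inv-Gamma(α + n/2, β + Σ(xᵢ−μ)²/2).
Posterior: Inv-Gamma(4.2 + 5/2, 5.4 + 4.367/2) = Inv-Gamma(6.70, 7.5835).
Posterior α = 6.70.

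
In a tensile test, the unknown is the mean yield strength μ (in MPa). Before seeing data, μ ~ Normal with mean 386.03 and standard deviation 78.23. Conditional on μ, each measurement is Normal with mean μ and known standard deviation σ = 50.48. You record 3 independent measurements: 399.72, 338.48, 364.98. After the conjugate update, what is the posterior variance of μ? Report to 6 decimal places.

For Normal data with known variance σ², a Normal(μ₀, σ₀²) prior on μ is conjugate. Posterior precision = 1/σ₀² + n/σ²; posterior mean is the precision-weighted average of μ₀ and x̄.
σ₀² = 78.23² = 6119.9329, σ² = 50.48² = 2548.2304; σ² + n·σ₀² = 2548.2304 + 3·6119.9329 = 20908.0291.
Posterior precision = 1/σ₀² + n/σ² = 1/6119.9329 + 3/2548.2304 = (σ² + n·σ₀²)/(σ₀²σ²) = 20908.0291/(6119.9329·2548.2304); posterior variance σₙ² = σ₀²σ²/(σ² + n·σ₀²) = 6119.9329·2548.2304/20908.0291 = 745.885659.

745.885659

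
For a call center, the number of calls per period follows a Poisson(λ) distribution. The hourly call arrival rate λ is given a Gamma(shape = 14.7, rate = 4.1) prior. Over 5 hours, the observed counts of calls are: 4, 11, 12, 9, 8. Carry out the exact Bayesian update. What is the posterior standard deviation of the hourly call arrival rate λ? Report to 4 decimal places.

0.8419

With a Gamma(shape α, rate β) prior, the Poisson likelihood is conjugate: the posterior is Gamma(α + ΣXᵢ, β + n).
Sum of counts S = 44 over n = 5 hours.
Posterior: Gamma(α+S, β+n) = Gamma(14.7+44, 4.1+5) = Gamma(58.7, 9.1).
SD = √α/β = √58.7/9.1 = 0.8419.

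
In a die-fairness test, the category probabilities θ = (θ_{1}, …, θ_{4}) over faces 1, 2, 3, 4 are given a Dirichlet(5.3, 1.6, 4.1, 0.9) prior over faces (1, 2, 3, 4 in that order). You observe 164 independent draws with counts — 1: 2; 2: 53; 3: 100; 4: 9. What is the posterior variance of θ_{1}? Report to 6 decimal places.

The Dirichlet prior is conjugate to the Multinomial likelihood: each posterior αⱼ = prior αⱼ + observed count nⱼ.
Posterior concentration: (7.3, 54.6, 104.1, 9.9), total = 175.9.
Var[θ_j] = α_j(Σα−α_j)/((Σα)²(Σα+1)) = 7.3·168.6/(175.9²·176.9) = 0.000225.

0.000225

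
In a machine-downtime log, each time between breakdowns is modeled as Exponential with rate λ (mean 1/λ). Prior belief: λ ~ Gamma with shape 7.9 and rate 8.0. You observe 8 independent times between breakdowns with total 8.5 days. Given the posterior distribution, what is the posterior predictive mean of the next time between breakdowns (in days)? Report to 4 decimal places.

1.1074

With a Gamma(shape α, rate β) prior on the exponential rate λ, the posterior after n observations with total T = Σxᵢ is Gamma(α+n, β+T).
Posterior: Gamma(7.9+8, 8.0+8.5) = Gamma(15.9, 16.5).
The predictive distribution for the next observation is Lomax; its mean is β/(α−1) = 16.5/14.9 = 1.1074.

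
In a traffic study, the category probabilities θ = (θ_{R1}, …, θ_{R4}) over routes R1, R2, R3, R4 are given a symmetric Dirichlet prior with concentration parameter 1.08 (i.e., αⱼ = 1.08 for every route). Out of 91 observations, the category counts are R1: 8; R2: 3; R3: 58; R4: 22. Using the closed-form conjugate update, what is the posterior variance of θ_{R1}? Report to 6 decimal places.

The Dirichlet prior is conjugate to the Multinomial likelihood: each posterior αⱼ = prior αⱼ + observed count nⱼ.
Posterior concentration: (9.08, 4.08, 59.08, 23.08), total = 95.32.
Var[θ_j] = α_j(Σα−α_j)/((Σα)²(Σα+1)) = 9.08·86.24/(95.32²·96.32) = 0.000895.

0.000895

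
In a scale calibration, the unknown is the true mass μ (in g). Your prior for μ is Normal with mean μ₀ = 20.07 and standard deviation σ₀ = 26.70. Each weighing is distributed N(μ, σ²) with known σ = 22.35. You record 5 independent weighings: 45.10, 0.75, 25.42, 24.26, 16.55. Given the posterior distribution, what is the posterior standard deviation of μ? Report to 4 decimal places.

For Normal data with known variance σ², a Normal(μ₀, σ₀²) prior on μ is conjugate. Posterior precision = 1/σ₀² + n/σ²; posterior mean is the precision-weighted average of μ₀ and x̄.
σ₀² = 26.70² = 712.89, σ² = 22.35² = 499.5225; σ² + n·σ₀² = 499.5225 + 5·712.89 = 4063.9725.
Posterior precision = 1/σ₀² + n/σ² = 1/712.89 + 5/499.5225 = (σ² + n·σ₀²)/(σ₀²σ²) = 4063.9725/(712.89·499.5225); posterior variance σₙ² = σ₀²σ²/(σ² + n·σ₀²) = 712.89·499.5225/4063.9725 = 87.624755.
Posterior SD = √σₙ² = √(712.89·499.5225/4063.9725) = 9.3608.

9.3608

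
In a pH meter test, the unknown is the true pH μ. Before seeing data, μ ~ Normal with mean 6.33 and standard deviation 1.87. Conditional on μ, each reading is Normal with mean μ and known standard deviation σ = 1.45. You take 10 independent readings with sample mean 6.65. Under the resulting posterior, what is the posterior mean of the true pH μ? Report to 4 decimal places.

For Normal data with known variance σ², a Normal(μ₀, σ₀²) prior on μ is conjugate. Posterior precision = 1/σ₀² + n/σ²; posterior mean is the precision-weighted average of μ₀ and x̄.
n·x̄ = 10·6.65 = 66.5.
σ₀² = 1.87² = 3.4969, σ² = 1.45² = 2.1025; σ² + n·σ₀² = 2.1025 + 10·3.4969 = 37.0715.
Posterior mean = (μ₀/σ₀² + n·x̄/σ²)/(1/σ₀² + n/σ²) = (σ²·μ₀ + σ₀²·n·x̄)/(σ² + n·σ₀²) = (2.1025·6.33 + 3.4969·66.5)/37.0715 = 245.852675/37.0715 = 6.6319.

6.6319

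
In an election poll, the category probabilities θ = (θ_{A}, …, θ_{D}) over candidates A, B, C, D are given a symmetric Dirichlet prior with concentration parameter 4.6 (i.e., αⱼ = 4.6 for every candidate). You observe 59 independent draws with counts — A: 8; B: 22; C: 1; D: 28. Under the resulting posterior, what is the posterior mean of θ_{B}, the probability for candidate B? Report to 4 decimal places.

0.3437

The Dirichlet prior is conjugate to the Multinomial likelihood: each posterior αⱼ = prior αⱼ + observed count nⱼ.
Posterior concentration: (12.6, 26.6, 5.6, 32.6), total = 77.4.
E[θ_{B}|data] = α_{B}/Σα = 26.6/77.4 = 0.3437.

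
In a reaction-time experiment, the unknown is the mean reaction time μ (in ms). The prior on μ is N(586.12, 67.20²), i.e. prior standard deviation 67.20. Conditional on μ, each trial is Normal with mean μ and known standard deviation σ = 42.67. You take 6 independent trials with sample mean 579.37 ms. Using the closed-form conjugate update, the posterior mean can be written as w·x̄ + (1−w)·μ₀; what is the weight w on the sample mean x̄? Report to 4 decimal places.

For Normal data with known variance σ², a Normal(μ₀, σ₀²) prior on μ is conjugate. Posterior precision = 1/σ₀² + n/σ²; posterior mean is the precision-weighted average of μ₀ and x̄.
σ₀² = 67.20² = 4515.84, σ² = 42.67² = 1820.7289. Prior precision 1/σ₀² = 1/4515.84; data precision n/σ² = 6/1820.7289.
w = (n/σ²)/(1/σ₀² + n/σ²) = n·σ₀²/(σ² + n·σ₀²) = 6·4515.84/(1820.7289 + 6·4515.84) = 27095.04/28915.7689 = 0.9370.

0.9370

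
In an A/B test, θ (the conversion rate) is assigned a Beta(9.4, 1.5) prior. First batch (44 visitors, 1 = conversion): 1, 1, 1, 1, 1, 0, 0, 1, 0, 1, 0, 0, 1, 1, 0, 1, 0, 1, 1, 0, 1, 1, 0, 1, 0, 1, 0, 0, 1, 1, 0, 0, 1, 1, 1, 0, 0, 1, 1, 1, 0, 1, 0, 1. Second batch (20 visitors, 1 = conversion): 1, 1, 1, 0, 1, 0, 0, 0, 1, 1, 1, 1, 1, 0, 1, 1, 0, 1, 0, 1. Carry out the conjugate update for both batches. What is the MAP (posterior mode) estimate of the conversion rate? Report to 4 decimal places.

The Beta prior is conjugate to a Binomial/Bernoulli likelihood; the update adds successes to α and failures to β.
After batch 1: Beta(9.4+26, 1.5+18) = Beta(35.4, 19.5).
After batch 2: Beta(35.4+13, 19.5+7) = Beta(48.4, 26.5).
Mode of Beta(a,b) for a,b>1 is (a−1)/(a+b−2) = 47.4/72.9 = 0.6502.

0.6502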